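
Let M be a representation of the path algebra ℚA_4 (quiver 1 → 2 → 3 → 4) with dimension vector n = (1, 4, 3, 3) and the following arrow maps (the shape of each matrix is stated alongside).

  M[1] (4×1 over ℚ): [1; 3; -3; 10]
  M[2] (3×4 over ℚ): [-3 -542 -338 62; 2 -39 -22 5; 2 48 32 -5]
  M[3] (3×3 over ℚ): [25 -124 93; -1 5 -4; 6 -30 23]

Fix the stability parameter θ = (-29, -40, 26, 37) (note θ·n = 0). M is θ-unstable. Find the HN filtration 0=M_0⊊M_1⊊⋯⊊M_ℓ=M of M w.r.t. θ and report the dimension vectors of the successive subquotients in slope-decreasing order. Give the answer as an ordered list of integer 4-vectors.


Barcode: M ≅ I[1,4], I[2,2], I[2,4]^2. HN layers by μ_θ (4 steps, strictly decreasing):
  μ^(1)=37; μ^(2)=26; μ^(3)=-69/2; μ^(4)=-40

((0, 0, 0, 3); (0, 0, 3, 0); (1, 1, 0, 0); (0, 3, 0, 0))


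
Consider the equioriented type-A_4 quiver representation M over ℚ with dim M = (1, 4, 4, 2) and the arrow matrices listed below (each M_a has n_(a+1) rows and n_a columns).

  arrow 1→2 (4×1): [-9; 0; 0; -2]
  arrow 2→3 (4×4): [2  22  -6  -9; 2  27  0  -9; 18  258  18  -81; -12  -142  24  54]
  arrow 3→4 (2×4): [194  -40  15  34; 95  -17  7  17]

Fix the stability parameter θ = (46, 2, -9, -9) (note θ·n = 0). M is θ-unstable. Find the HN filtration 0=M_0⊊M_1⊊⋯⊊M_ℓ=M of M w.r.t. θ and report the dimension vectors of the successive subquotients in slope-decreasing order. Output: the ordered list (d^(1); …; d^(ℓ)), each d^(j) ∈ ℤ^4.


Barcode: M ≅ I[1,2], I[2,2], I[2,4]^2, I[3,3]^2. HN layers by μ_θ (4 steps, strictly decreasing):
  μ^(1)=24; μ^(2)=2; μ^(3)=-16/3; μ^(4)=-9

((1, 1, 0, 0); (0, 1, 0, 0); (0, 2, 2, 2); (0, 0, 2, 0))


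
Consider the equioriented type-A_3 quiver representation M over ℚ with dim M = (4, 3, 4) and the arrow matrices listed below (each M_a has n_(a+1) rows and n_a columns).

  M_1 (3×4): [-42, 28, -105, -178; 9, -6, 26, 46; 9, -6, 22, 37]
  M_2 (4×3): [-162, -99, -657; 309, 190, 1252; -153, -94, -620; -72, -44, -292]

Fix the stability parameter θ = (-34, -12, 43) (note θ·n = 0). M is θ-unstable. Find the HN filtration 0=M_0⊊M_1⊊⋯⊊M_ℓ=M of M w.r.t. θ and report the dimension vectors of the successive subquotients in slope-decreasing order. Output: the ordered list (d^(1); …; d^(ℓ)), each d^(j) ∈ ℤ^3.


Via rank(M_{q-1}∘⋯∘M_p): M ≅ I[1,1], I[1,2], I[1,3]^2, I[3,3]^2.
μ_θ-semistable layers: μ^(1)=43; μ^(2)=-12; μ^(3)=-34

((0, 0, 4); (0, 3, 0); (4, 0, 0))


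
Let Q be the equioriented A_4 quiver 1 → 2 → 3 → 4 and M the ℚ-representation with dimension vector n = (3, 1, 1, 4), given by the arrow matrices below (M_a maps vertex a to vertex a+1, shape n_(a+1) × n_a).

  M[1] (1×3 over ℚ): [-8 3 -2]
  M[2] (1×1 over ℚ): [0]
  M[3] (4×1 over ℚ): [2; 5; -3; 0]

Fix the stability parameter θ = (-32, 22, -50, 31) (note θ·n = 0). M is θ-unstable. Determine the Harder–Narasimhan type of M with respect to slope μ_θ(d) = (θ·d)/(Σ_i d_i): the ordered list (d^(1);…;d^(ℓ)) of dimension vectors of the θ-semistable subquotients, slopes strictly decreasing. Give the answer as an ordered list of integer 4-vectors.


Interval decomposition of M: I[1,1]^2, I[1,2], I[3,4], I[4,4]^3.
HN type (ℓ=4): μ^(1)=31; μ^(2)=22; μ^(3)=-32; μ^(4)=-50

((0, 0, 0, 4); (0, 1, 0, 0); (3, 0, 0, 0); (0, 0, 1, 0))


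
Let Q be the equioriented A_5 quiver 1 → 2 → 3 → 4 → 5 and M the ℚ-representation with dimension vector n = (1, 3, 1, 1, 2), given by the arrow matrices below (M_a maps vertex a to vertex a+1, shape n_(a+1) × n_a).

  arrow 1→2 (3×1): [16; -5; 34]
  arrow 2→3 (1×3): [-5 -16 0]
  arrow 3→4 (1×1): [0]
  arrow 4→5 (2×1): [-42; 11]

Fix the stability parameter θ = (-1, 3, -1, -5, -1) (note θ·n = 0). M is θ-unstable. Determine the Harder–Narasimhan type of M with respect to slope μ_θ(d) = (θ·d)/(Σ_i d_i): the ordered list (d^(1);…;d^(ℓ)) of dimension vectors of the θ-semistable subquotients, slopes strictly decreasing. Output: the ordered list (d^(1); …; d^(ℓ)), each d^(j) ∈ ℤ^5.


Via rank(M_{q-1}∘⋯∘M_p): M ≅ I[1,2], I[2,2], I[2,3], I[4,5], I[5,5].
μ_θ-semistable layers: μ^(1)=3; μ^(2)=1; μ^(3)=-1; μ^(4)=-5

((0, 2, 0, 0, 0); (0, 1, 1, 0, 0); (1, 0, 0, 0, 2); (0, 0, 0, 1, 0))


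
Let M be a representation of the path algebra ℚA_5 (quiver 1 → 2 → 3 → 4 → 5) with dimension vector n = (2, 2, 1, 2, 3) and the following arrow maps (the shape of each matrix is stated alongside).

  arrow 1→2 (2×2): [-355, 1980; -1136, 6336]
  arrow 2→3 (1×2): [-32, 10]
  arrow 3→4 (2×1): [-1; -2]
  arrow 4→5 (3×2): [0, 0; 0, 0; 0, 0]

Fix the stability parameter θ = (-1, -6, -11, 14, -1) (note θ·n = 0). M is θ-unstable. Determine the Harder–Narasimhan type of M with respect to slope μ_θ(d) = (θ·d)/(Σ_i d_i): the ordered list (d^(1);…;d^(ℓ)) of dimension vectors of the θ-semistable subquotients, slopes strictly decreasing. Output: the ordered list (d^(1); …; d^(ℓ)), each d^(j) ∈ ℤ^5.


Interval decomposition of M: I[1,1], I[1,2], I[2,4], I[4,4], I[5,5]^3.
HN type (ℓ=4): μ^(1)=14; μ^(2)=-1; μ^(3)=-7/2; μ^(4)=-17/2

((0, 0, 0, 2, 0); (1, 0, 0, 0, 3); (1, 1, 0, 0, 0); (0, 1, 1, 0, 0))


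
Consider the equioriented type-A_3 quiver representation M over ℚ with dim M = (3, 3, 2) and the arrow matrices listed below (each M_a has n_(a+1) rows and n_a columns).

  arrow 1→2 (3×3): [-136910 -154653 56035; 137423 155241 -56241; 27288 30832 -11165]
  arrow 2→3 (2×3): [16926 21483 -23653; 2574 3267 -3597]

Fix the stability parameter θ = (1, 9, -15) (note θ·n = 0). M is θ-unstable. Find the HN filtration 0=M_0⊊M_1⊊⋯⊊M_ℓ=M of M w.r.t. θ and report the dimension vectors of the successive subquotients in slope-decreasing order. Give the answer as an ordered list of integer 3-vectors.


Via rank(M_{q-1}∘⋯∘M_p): M ≅ I[1,2]^2, I[1,3], I[3,3].
μ_θ-semistable layers: μ^(1)=9; μ^(2)=1; μ^(3)=-5/3; μ^(4)=-15

((0, 2, 0); (2, 0, 0); (1, 1, 1); (0, 0, 1))


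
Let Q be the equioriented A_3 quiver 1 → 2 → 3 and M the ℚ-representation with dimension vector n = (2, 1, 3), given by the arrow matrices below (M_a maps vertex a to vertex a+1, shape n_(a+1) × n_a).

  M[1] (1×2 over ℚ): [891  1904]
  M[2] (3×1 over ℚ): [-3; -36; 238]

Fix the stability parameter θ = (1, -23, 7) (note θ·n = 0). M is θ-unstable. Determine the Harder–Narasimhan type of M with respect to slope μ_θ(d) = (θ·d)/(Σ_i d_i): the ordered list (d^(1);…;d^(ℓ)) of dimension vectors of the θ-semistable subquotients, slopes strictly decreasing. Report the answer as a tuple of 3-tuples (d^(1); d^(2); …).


Interval decomposition of M: I[1,1], I[1,3], I[3,3]^2.
HN type (ℓ=3): μ^(1)=7; μ^(2)=1; μ^(3)=-11

((0, 0, 3); (1, 0, 0); (1, 1, 0))


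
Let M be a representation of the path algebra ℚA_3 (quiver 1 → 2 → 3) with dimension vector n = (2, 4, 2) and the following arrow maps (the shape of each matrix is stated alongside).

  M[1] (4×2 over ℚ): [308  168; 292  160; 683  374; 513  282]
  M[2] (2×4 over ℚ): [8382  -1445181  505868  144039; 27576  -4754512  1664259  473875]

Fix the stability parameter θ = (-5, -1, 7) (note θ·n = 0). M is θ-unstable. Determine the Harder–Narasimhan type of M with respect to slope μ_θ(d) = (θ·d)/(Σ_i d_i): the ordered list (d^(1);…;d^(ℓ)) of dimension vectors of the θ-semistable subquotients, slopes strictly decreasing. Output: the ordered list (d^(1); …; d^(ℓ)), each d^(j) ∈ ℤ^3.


Via rank(M_{q-1}∘⋯∘M_p): M ≅ I[1,3]^2, I[2,2]^2.
μ_θ-semistable layers: μ^(1)=7; μ^(2)=-1; μ^(3)=-5

((0, 0, 2); (0, 4, 0); (2, 0, 0))


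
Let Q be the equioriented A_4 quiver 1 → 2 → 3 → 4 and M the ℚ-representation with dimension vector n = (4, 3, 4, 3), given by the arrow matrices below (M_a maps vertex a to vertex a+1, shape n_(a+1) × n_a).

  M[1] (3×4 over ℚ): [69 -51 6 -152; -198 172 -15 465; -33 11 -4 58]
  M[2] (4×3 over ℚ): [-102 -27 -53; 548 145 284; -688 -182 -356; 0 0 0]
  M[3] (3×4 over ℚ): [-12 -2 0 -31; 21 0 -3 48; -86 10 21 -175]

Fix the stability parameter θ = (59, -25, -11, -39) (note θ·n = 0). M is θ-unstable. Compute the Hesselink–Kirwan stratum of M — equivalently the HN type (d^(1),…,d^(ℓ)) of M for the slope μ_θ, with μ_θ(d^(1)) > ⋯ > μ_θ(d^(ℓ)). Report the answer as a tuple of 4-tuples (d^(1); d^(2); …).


Via rank(M_{q-1}∘⋯∘M_p): M ≅ I[1,1], I[1,2], I[1,4]^2, I[3,3], I[3,4].
μ_θ-semistable layers: μ^(1)=59; μ^(2)=17; μ^(3)=-4; μ^(4)=-11; μ^(5)=-25

((1, 0, 0, 0); (1, 1, 0, 0); (2, 2, 2, 2); (0, 0, 1, 0); (0, 0, 1, 1))


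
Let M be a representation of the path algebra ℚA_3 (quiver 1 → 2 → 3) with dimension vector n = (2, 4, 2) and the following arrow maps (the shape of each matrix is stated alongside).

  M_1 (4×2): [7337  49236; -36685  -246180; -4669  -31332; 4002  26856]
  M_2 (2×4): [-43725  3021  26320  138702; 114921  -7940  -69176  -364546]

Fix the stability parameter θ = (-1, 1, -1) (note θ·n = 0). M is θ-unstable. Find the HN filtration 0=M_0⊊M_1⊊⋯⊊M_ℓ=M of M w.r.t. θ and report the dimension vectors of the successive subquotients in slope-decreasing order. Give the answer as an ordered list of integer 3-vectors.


Via rank(M_{q-1}∘⋯∘M_p): M ≅ I[1,1], I[1,3], I[2,2]^2, I[2,3].
μ_θ-semistable layers: μ^(1)=1; μ^(2)=0; μ^(3)=-1

((0, 2, 0); (0, 2, 2); (2, 0, 0))


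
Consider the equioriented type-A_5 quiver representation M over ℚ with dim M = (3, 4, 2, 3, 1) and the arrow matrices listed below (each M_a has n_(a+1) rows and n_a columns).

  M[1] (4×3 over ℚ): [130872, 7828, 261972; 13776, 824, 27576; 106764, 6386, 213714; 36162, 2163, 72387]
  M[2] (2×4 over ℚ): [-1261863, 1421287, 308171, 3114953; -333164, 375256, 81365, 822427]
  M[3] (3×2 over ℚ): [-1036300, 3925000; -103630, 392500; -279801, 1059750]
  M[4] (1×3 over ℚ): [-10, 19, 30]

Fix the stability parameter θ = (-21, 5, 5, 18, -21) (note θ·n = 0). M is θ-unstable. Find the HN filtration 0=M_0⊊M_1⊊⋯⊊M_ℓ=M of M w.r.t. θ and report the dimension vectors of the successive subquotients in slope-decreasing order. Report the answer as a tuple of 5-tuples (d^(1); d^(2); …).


Barcode: M ≅ I[1,1]^2, I[1,4], I[2,2]^2, I[2,3], I[4,4], I[4,5]. HN layers by μ_θ (4 steps, strictly decreasing):
  μ^(1)=18; μ^(2)=5; μ^(3)=-3/2; μ^(4)=-21

((0, 0, 0, 2, 0); (0, 4, 2, 0, 0); (0, 0, 0, 1, 1); (3, 0, 0, 0, 0))


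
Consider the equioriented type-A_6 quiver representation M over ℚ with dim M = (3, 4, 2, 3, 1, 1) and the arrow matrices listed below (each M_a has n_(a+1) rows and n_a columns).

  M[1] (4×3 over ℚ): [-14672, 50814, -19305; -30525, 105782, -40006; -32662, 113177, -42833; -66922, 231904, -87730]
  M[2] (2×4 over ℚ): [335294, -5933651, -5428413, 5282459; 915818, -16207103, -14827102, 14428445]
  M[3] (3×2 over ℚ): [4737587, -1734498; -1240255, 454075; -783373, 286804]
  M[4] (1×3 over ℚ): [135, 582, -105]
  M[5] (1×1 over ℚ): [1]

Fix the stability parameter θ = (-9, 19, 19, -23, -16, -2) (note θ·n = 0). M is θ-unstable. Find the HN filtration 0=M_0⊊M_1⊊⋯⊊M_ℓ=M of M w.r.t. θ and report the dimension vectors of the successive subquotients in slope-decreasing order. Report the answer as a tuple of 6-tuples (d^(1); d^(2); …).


Barcode: M ≅ I[1,2], I[1,4]^2, I[2,2], I[4,6]. HN layers by μ_θ (6 steps, strictly decreasing):
  μ^(1)=19; μ^(2)=5; μ^(3)=-2; μ^(4)=-9; μ^(5)=-16; μ^(6)=-23

((0, 2, 0, 0, 0, 0); (0, 2, 2, 2, 0, 0); (0, 0, 0, 0, 0, 1); (3, 0, 0, 0, 0, 0); (0, 0, 0, 0, 1, 0); (0, 0, 0, 1, 0, 0))


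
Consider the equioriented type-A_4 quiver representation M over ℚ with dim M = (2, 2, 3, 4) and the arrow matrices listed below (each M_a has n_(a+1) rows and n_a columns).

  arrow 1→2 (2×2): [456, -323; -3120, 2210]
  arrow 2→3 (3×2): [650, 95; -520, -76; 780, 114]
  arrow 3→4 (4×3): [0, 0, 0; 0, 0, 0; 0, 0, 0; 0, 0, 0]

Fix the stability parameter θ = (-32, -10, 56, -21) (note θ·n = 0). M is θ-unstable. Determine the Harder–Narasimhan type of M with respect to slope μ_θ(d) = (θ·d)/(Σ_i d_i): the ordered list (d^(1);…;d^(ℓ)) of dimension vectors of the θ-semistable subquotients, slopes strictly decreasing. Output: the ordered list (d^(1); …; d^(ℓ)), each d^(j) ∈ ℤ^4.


Interval decomposition of M: I[1,1], I[1,2], I[2,3], I[3,3]^2, I[4,4]^4.
HN type (ℓ=4): μ^(1)=56; μ^(2)=-10; μ^(3)=-21; μ^(4)=-32

((0, 0, 3, 0); (0, 2, 0, 0); (0, 0, 0, 4); (2, 0, 0, 0))


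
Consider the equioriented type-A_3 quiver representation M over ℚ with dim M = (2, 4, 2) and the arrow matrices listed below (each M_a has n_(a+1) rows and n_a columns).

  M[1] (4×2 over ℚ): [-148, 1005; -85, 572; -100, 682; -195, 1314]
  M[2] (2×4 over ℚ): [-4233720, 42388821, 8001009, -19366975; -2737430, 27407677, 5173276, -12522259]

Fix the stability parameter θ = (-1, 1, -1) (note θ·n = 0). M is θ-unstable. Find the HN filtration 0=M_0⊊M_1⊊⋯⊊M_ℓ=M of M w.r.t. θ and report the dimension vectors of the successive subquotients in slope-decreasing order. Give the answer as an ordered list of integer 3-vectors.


Interval decomposition of M: I[1,2]^2, I[2,3]^2.
HN type (ℓ=3): μ^(1)=1; μ^(2)=0; μ^(3)=-1

((0, 2, 0); (0, 2, 2); (2, 0, 0))


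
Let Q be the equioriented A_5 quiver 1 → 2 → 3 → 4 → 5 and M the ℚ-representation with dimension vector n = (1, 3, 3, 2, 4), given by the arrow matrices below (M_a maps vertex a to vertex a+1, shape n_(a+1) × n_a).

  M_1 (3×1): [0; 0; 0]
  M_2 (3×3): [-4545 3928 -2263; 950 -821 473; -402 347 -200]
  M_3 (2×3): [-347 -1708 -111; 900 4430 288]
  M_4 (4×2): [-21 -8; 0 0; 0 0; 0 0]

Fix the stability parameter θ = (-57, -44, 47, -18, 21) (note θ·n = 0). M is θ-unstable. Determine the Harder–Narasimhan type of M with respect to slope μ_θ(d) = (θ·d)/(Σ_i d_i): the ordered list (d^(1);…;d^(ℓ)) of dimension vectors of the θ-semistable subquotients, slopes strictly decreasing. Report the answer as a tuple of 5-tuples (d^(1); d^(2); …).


Barcode: M ≅ I[1,1], I[2,3], I[2,4], I[2,5], I[5,5]^3. HN layers by μ_θ (5 steps, strictly decreasing):
  μ^(1)=47; μ^(2)=21; μ^(3)=29/2; μ^(4)=-44; μ^(5)=-57

((0, 0, 1, 0, 0); (0, 0, 0, 0, 4); (0, 0, 2, 2, 0); (0, 3, 0, 0, 0); (1, 0, 0, 0, 0))


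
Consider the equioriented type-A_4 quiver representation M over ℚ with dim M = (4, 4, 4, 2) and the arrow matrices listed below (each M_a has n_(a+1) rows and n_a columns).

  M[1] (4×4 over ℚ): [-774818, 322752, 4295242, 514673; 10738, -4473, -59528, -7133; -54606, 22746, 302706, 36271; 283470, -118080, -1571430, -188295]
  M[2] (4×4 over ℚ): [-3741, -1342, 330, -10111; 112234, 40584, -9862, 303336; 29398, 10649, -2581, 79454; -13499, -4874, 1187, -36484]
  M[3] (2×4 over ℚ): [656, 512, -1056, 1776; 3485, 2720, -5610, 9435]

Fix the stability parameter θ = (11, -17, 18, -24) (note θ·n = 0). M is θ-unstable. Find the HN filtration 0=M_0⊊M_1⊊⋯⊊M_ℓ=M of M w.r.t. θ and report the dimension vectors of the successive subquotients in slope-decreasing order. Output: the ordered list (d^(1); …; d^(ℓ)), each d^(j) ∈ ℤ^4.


Interval decomposition of M: I[1,1]^2, I[1,2], I[1,3], I[2,3], I[2,4], I[3,3], I[4,4].
HN type (ℓ=5): μ^(1)=18; μ^(2)=11; μ^(3)=-3; μ^(4)=-17; μ^(5)=-24

((0, 0, 3, 0); (2, 0, 0, 0); (2, 2, 1, 1); (0, 2, 0, 0); (0, 0, 0, 1))


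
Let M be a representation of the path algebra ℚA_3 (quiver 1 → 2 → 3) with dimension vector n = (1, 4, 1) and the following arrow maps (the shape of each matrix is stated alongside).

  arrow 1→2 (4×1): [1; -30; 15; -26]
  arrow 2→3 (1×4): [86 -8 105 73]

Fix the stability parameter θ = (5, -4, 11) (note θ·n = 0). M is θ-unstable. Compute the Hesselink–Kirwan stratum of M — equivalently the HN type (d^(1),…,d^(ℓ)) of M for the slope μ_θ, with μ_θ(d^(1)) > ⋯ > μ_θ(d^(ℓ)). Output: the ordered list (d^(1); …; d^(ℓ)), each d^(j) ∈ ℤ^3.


Barcode: M ≅ I[1,3], I[2,2]^3. HN layers by μ_θ (3 steps, strictly decreasing):
  μ^(1)=11; μ^(2)=1/2; μ^(3)=-4

((0, 0, 1); (1, 1, 0); (0, 3, 0))


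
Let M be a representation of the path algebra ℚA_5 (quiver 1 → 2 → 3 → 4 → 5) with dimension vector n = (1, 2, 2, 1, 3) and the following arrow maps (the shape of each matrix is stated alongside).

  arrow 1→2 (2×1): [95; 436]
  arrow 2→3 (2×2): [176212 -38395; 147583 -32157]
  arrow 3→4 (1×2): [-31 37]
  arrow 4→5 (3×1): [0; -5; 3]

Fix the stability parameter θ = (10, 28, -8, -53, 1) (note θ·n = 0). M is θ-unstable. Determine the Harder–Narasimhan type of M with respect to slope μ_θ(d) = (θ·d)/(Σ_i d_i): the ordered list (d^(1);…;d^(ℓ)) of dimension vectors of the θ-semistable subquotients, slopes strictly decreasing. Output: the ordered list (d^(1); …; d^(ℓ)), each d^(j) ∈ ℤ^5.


Via rank(M_{q-1}∘⋯∘M_p): M ≅ I[1,5], I[2,3], I[5,5]^2.
μ_θ-semistable layers: μ^(1)=10; μ^(2)=1; μ^(3)=-23/4

((0, 1, 1, 0, 0); (0, 0, 0, 0, 3); (1, 1, 1, 1, 0))


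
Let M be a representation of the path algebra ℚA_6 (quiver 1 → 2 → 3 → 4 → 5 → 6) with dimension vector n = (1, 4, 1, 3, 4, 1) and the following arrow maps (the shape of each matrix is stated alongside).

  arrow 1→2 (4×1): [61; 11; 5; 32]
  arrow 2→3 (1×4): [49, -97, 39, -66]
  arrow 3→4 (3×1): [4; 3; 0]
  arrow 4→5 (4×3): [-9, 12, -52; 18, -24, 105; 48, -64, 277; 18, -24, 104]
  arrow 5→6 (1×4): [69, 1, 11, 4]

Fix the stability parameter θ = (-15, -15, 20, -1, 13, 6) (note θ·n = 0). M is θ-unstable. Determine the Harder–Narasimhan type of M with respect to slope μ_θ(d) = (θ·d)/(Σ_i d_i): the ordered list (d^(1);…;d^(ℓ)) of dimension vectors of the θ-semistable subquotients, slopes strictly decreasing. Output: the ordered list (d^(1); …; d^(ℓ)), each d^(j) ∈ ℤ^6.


Interval decomposition of M: I[1,4], I[2,2]^3, I[4,5], I[4,6], I[5,5]^2.
HN type (ℓ=4): μ^(1)=13; μ^(2)=19/2; μ^(3)=-1; μ^(4)=-15

((0, 0, 0, 0, 3, 0); (0, 0, 1, 1, 1, 1); (0, 0, 0, 2, 0, 0); (1, 4, 0, 0, 0, 0))


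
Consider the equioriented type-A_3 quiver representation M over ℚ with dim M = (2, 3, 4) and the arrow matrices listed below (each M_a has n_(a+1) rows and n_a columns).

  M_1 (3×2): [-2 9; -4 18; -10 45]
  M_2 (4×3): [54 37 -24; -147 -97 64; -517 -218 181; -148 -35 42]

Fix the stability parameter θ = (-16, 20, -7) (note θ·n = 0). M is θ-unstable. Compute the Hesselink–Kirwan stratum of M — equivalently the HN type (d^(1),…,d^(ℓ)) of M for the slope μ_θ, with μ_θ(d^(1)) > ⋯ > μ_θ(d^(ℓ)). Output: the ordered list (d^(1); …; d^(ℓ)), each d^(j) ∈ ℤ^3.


Interval decomposition of M: I[1,1], I[1,3], I[2,3]^2, I[3,3].
HN type (ℓ=3): μ^(1)=13/2; μ^(2)=-7; μ^(3)=-16

((0, 3, 3); (0, 0, 1); (2, 0, 0))


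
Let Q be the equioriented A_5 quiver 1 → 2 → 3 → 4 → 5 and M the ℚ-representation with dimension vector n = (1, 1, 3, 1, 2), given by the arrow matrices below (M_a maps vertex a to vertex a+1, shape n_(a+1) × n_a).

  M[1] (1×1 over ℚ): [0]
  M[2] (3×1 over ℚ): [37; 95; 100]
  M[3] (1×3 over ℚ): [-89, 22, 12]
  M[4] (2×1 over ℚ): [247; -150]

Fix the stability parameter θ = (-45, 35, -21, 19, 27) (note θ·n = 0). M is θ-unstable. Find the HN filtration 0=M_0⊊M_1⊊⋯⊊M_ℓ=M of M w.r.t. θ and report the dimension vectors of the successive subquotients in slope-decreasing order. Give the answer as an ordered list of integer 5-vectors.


Interval decomposition of M: I[1,1], I[2,5], I[3,3]^2, I[5,5].
HN type (ℓ=5): μ^(1)=27; μ^(2)=19; μ^(3)=7; μ^(4)=-21; μ^(5)=-45

((0, 0, 0, 0, 2); (0, 0, 0, 1, 0); (0, 1, 1, 0, 0); (0, 0, 2, 0, 0); (1, 0, 0, 0, 0))


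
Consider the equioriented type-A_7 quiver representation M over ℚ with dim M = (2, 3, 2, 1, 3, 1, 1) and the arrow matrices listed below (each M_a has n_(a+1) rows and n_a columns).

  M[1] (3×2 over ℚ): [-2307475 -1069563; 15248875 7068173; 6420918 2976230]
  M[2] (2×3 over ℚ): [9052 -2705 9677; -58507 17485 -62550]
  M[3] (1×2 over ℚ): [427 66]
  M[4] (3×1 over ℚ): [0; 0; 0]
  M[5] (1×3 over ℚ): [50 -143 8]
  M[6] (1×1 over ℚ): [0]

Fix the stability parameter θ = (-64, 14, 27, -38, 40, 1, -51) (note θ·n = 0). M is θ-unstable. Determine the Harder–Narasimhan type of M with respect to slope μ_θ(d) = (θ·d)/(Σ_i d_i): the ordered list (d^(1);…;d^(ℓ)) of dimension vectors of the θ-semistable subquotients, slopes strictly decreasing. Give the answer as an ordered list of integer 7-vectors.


Barcode: M ≅ I[1,3], I[1,4], I[2,2], I[5,5]^2, I[5,6], I[7,7]. HN layers by μ_θ (7 steps, strictly decreasing):
  μ^(1)=40; μ^(2)=27; μ^(3)=41/2; μ^(4)=14; μ^(5)=1; μ^(6)=-51; μ^(7)=-64

((0, 0, 0, 0, 2, 0, 0); (0, 0, 1, 0, 0, 0, 0); (0, 0, 0, 0, 1, 1, 0); (0, 2, 0, 0, 0, 0, 0); (0, 1, 1, 1, 0, 0, 0); (0, 0, 0, 0, 0, 0, 1); (2, 0, 0, 0, 0, 0, 0))


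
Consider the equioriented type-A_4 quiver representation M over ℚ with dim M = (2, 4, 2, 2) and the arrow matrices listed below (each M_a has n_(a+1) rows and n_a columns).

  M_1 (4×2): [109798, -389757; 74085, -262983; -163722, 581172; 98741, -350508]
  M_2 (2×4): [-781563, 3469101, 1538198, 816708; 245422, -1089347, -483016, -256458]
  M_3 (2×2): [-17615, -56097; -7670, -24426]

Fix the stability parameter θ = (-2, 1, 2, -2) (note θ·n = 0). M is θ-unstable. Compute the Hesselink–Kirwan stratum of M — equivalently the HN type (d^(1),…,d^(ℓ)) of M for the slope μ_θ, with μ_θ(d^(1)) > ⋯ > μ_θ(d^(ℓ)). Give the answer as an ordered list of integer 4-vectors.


Via rank(M_{q-1}∘⋯∘M_p): M ≅ I[1,3], I[1,4], I[2,2]^2, I[4,4].
μ_θ-semistable layers: μ^(1)=2; μ^(2)=1; μ^(3)=1/3; μ^(4)=-2

((0, 0, 1, 0); (0, 3, 0, 0); (0, 1, 1, 1); (2, 0, 0, 1))


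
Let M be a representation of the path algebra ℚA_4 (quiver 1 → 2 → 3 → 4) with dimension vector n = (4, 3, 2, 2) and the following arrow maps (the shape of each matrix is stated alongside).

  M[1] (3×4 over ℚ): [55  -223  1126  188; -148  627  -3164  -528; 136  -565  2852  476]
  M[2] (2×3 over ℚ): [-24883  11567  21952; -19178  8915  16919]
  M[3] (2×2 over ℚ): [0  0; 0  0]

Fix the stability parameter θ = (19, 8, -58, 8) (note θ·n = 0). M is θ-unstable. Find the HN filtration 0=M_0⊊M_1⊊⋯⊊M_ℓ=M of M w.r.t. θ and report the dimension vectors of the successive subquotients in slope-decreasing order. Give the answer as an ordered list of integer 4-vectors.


Interval decomposition of M: I[1,1], I[1,2], I[1,3]^2, I[4,4]^2.
HN type (ℓ=4): μ^(1)=19; μ^(2)=27/2; μ^(3)=8; μ^(4)=-31/3

((1, 0, 0, 0); (1, 1, 0, 0); (0, 0, 0, 2); (2, 2, 2, 0))


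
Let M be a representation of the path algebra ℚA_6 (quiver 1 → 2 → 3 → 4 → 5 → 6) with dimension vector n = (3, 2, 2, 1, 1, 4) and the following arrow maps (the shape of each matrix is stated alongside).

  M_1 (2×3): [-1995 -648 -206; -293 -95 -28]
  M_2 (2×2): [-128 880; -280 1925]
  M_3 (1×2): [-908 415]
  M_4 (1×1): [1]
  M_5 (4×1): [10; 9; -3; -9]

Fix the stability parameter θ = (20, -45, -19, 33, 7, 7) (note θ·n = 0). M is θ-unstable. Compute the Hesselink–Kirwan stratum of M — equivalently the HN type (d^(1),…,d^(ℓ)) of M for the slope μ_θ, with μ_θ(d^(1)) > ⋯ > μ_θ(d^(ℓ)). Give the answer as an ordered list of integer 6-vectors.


Barcode: M ≅ I[1,1], I[1,2], I[1,6], I[3,3], I[6,6]^3. HN layers by μ_θ (6 steps, strictly decreasing):
  μ^(1)=20; μ^(2)=47/3; μ^(3)=7; μ^(4)=-25/2; μ^(5)=-44/3; μ^(6)=-19

((1, 0, 0, 0, 0, 0); (0, 0, 0, 1, 1, 1); (0, 0, 0, 0, 0, 3); (1, 1, 0, 0, 0, 0); (1, 1, 1, 0, 0, 0); (0, 0, 1, 0, 0, 0))


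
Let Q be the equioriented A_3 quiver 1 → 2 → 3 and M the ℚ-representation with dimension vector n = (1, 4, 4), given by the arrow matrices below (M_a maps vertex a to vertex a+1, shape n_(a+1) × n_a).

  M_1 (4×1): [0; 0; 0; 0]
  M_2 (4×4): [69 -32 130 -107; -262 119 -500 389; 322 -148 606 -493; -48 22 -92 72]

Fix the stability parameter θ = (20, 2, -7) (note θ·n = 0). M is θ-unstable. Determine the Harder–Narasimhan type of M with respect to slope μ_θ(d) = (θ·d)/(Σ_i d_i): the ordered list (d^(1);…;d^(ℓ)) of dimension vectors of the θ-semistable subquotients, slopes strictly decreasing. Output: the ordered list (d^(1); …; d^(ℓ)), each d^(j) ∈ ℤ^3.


Interval decomposition of M: I[1,1], I[2,2], I[2,3]^3, I[3,3].
HN type (ℓ=4): μ^(1)=20; μ^(2)=2; μ^(3)=-5/2; μ^(4)=-7

((1, 0, 0); (0, 1, 0); (0, 3, 3); (0, 0, 1))


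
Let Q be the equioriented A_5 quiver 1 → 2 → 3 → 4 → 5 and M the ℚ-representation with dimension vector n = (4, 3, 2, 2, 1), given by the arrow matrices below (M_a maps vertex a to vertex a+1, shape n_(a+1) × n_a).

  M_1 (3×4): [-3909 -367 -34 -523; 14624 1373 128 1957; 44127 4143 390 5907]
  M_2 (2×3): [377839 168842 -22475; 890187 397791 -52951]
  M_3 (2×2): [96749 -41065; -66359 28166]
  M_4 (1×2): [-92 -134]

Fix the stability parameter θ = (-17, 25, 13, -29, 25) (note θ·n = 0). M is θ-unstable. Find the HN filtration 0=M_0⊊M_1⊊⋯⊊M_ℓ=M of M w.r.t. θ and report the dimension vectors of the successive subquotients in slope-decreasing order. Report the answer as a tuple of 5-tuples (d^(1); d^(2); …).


Interval decomposition of M: I[1,1]^2, I[1,2], I[1,4], I[2,5].
HN type (ℓ=3): μ^(1)=25; μ^(2)=3; μ^(3)=-17

((0, 1, 0, 0, 1); (0, 2, 2, 2, 0); (4, 0, 0, 0, 0))


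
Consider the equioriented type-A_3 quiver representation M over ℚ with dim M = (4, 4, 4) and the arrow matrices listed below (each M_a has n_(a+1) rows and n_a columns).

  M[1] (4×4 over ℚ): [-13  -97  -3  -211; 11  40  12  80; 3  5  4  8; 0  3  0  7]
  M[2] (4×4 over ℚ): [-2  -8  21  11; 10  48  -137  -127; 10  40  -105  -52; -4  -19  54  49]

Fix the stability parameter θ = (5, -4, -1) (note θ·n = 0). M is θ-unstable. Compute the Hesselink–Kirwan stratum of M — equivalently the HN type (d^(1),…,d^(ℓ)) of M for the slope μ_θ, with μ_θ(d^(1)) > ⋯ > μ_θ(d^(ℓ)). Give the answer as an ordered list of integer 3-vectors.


Via rank(M_{q-1}∘⋯∘M_p): M ≅ I[1,2], I[1,3]^3, I[3,3].
μ_θ-semistable layers: μ^(1)=1/2; μ^(2)=0; μ^(3)=-1

((1, 1, 0); (3, 3, 3); (0, 0, 1))


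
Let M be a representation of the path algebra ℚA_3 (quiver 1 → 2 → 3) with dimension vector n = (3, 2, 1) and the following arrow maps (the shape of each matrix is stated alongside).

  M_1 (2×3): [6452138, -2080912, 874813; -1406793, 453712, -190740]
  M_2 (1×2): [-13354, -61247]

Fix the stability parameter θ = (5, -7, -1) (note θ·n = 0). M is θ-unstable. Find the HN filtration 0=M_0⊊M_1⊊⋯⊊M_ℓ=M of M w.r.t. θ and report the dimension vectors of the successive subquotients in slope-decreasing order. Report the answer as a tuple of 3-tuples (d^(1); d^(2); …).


Barcode: M ≅ I[1,1], I[1,2], I[1,3]. HN layers by μ_θ (2 steps, strictly decreasing):
  μ^(1)=5; μ^(2)=-1

((1, 0, 0); (2, 2, 1))


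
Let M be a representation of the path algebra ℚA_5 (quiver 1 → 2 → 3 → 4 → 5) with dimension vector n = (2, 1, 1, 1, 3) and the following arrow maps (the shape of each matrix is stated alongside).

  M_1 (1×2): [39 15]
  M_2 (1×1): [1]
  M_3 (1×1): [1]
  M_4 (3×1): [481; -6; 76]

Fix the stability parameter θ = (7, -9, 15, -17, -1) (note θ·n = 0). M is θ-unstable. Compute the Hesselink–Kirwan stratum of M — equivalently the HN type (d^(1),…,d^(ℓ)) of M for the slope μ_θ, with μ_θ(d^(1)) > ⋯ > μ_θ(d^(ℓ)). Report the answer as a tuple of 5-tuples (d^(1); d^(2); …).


Interval decomposition of M: I[1,1], I[1,5], I[5,5]^2.
HN type (ℓ=2): μ^(1)=7; μ^(2)=-1

((1, 0, 0, 0, 0); (1, 1, 1, 1, 3))


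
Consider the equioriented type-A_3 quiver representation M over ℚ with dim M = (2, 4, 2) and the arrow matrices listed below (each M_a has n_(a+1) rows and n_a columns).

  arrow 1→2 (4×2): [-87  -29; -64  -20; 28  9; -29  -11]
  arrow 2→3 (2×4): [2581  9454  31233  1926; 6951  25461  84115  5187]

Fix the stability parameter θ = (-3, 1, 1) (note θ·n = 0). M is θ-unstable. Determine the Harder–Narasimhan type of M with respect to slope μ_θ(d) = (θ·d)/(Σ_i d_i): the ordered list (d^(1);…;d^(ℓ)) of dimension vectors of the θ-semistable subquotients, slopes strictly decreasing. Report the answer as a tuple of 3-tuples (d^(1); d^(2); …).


Barcode: M ≅ I[1,3]^2, I[2,2]^2. HN layers by μ_θ (2 steps, strictly decreasing):
  μ^(1)=1; μ^(2)=-3

((0, 4, 2); (2, 0, 0))


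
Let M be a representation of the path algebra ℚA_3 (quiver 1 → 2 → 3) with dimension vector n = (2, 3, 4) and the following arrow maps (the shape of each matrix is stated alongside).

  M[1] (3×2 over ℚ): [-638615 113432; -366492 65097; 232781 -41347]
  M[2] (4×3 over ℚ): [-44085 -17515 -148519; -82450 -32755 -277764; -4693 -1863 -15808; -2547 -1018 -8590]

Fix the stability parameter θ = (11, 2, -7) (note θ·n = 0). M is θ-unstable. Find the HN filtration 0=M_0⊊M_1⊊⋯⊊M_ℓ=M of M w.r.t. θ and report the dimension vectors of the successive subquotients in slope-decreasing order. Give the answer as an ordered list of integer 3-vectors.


Interval decomposition of M: I[1,3]^2, I[2,3], I[3,3].
HN type (ℓ=3): μ^(1)=2; μ^(2)=-5/2; μ^(3)=-7

((2, 2, 2); (0, 1, 1); (0, 0, 1))


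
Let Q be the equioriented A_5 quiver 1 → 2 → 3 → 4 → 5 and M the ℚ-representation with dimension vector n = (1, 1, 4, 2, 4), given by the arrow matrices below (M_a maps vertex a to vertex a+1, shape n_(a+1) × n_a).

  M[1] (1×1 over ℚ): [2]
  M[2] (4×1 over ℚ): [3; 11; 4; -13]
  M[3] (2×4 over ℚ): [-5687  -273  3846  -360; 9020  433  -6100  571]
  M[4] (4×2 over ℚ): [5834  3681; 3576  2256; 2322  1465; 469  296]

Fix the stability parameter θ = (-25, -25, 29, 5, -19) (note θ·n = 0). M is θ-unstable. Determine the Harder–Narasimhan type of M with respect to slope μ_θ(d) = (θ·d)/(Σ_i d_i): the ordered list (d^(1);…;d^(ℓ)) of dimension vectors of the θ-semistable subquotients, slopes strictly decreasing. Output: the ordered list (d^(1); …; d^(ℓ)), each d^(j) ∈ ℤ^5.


Barcode: M ≅ I[1,3], I[3,3], I[3,5]^2, I[5,5]^2. HN layers by μ_θ (4 steps, strictly decreasing):
  μ^(1)=29; μ^(2)=5; μ^(3)=-19; μ^(4)=-25

((0, 0, 2, 0, 0); (0, 0, 2, 2, 2); (0, 0, 0, 0, 2); (1, 1, 0, 0, 0))


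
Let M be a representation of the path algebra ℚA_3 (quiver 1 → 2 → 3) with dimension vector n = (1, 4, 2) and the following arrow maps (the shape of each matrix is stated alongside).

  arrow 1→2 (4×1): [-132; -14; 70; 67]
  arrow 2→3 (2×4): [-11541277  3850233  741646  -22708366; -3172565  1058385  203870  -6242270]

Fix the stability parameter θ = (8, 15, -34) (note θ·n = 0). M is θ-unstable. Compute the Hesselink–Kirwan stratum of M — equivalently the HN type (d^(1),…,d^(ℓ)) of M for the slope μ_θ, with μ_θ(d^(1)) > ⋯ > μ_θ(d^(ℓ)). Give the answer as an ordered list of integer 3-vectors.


Barcode: M ≅ I[1,2], I[2,2]^2, I[2,3], I[3,3]. HN layers by μ_θ (4 steps, strictly decreasing):
  μ^(1)=15; μ^(2)=8; μ^(3)=-19/2; μ^(4)=-34

((0, 3, 0); (1, 0, 0); (0, 1, 1); (0, 0, 1))


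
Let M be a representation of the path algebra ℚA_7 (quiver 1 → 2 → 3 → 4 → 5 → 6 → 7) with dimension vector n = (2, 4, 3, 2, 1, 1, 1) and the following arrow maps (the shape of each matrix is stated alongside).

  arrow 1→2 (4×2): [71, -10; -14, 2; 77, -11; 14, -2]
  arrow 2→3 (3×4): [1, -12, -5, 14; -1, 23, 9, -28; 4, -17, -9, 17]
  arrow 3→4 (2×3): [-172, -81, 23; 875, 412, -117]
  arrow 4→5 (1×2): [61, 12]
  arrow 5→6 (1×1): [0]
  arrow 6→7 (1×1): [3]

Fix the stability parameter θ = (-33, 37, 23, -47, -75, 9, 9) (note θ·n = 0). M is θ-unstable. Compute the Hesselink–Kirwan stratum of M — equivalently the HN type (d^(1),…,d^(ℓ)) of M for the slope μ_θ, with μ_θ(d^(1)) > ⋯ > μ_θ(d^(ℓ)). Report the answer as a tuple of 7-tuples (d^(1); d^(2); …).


Interval decomposition of M: I[1,4], I[1,5], I[2,2], I[2,3], I[6,7].
HN type (ℓ=6): μ^(1)=37; μ^(2)=30; μ^(3)=9; μ^(4)=13/3; μ^(5)=-31/2; μ^(6)=-33

((0, 1, 0, 0, 0, 0, 0); (0, 1, 1, 0, 0, 0, 0); (0, 0, 0, 0, 0, 1, 1); (0, 1, 1, 1, 0, 0, 0); (0, 1, 1, 1, 1, 0, 0); (2, 0, 0, 0, 0, 0, 0))


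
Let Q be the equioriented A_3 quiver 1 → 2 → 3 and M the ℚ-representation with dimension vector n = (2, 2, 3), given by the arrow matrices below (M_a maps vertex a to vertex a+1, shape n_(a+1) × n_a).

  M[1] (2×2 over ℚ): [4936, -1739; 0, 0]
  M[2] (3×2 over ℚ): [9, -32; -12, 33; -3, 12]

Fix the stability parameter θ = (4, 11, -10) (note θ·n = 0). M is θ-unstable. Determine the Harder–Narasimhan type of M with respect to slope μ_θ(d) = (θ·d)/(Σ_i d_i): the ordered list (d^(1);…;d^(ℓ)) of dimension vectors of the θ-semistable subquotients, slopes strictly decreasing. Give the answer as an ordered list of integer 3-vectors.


Interval decomposition of M: I[1,1], I[1,3], I[2,3], I[3,3].
HN type (ℓ=4): μ^(1)=4; μ^(2)=5/3; μ^(3)=1/2; μ^(4)=-10

((1, 0, 0); (1, 1, 1); (0, 1, 1); (0, 0, 1))


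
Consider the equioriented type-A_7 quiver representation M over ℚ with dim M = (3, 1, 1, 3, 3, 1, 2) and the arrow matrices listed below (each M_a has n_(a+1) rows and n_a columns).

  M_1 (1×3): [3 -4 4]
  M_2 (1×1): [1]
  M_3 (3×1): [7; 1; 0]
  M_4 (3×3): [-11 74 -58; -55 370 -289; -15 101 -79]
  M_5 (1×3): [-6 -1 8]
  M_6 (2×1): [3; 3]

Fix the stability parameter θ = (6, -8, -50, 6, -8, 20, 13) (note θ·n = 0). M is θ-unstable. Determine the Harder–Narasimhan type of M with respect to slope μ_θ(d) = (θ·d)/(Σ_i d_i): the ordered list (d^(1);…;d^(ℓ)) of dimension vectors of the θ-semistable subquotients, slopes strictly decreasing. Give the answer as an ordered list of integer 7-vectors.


Interval decomposition of M: I[1,1]^2, I[1,7], I[4,5]^2, I[7,7].
HN type (ℓ=5): μ^(1)=33/2; μ^(2)=13; μ^(3)=6; μ^(4)=-1; μ^(5)=-52/3

((0, 0, 0, 0, 0, 1, 1); (0, 0, 0, 0, 0, 0, 1); (2, 0, 0, 0, 0, 0, 0); (0, 0, 0, 3, 3, 0, 0); (1, 1, 1, 0, 0, 0, 0))


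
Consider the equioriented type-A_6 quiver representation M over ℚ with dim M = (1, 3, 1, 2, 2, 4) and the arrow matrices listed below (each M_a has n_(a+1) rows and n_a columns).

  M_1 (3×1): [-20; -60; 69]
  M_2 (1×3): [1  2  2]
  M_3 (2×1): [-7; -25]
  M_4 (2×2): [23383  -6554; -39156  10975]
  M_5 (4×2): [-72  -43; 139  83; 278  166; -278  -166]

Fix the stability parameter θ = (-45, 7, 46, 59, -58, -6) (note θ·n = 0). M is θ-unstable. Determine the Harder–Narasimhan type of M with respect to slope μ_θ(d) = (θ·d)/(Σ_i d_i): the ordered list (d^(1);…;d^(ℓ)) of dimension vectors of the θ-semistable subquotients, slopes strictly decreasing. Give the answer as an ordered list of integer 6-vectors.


Via rank(M_{q-1}∘⋯∘M_p): M ≅ I[1,6], I[2,2]^2, I[4,6], I[6,6]^2.
μ_θ-semistable layers: μ^(1)=41/4; μ^(2)=7; μ^(3)=-5/3; μ^(4)=-6; μ^(5)=-45

((0, 0, 1, 1, 1, 1); (0, 3, 0, 0, 0, 0); (0, 0, 0, 1, 1, 1); (0, 0, 0, 0, 0, 2); (1, 0, 0, 0, 0, 0))


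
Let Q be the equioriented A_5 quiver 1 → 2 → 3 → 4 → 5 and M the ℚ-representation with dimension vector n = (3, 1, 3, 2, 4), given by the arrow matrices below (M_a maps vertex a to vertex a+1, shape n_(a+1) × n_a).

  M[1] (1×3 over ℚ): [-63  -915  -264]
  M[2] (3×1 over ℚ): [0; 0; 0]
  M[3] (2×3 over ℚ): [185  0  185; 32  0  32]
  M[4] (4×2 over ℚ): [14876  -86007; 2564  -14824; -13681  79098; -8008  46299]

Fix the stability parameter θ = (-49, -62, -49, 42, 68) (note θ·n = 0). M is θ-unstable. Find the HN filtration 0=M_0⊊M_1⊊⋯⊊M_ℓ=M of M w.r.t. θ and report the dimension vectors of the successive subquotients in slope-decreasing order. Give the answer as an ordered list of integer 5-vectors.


Via rank(M_{q-1}∘⋯∘M_p): M ≅ I[1,1]^2, I[1,2], I[3,3]^2, I[3,5], I[4,5], I[5,5]^2.
μ_θ-semistable layers: μ^(1)=68; μ^(2)=42; μ^(3)=-49; μ^(4)=-111/2

((0, 0, 0, 0, 4); (0, 0, 0, 2, 0); (2, 0, 3, 0, 0); (1, 1, 0, 0, 0))


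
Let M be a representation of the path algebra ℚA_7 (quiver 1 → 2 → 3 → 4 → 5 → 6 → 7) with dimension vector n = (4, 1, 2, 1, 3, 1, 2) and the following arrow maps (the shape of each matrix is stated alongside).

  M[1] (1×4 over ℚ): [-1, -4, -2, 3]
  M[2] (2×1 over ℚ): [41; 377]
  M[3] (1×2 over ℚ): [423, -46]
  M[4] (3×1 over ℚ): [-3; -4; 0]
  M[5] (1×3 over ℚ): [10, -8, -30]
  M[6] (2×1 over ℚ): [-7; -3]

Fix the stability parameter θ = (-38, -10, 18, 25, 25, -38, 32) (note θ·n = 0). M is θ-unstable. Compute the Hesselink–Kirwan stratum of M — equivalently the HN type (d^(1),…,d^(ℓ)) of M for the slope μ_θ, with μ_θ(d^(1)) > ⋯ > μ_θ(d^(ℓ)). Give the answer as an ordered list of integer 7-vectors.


Interval decomposition of M: I[1,1]^3, I[1,7], I[3,3], I[5,5]^2, I[7,7].
HN type (ℓ=6): μ^(1)=32; μ^(2)=25; μ^(3)=18; μ^(4)=15/2; μ^(5)=-10; μ^(6)=-38

((0, 0, 0, 0, 0, 0, 2); (0, 0, 0, 0, 2, 0, 0); (0, 0, 1, 0, 0, 0, 0); (0, 0, 1, 1, 1, 1, 0); (0, 1, 0, 0, 0, 0, 0); (4, 0, 0, 0, 0, 0, 0))


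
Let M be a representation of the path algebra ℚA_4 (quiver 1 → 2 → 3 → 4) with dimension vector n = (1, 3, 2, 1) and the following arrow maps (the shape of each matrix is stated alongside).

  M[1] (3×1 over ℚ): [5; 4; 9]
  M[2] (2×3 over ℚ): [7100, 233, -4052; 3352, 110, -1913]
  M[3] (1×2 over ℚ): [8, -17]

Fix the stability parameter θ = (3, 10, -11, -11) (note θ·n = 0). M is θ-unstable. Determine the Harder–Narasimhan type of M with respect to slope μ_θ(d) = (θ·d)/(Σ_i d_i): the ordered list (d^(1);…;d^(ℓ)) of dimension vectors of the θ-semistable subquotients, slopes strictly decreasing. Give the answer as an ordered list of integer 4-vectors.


Via rank(M_{q-1}∘⋯∘M_p): M ≅ I[1,4], I[2,2], I[2,3].
μ_θ-semistable layers: μ^(1)=10; μ^(2)=-1/2; μ^(3)=-9/4

((0, 1, 0, 0); (0, 1, 1, 0); (1, 1, 1, 1))


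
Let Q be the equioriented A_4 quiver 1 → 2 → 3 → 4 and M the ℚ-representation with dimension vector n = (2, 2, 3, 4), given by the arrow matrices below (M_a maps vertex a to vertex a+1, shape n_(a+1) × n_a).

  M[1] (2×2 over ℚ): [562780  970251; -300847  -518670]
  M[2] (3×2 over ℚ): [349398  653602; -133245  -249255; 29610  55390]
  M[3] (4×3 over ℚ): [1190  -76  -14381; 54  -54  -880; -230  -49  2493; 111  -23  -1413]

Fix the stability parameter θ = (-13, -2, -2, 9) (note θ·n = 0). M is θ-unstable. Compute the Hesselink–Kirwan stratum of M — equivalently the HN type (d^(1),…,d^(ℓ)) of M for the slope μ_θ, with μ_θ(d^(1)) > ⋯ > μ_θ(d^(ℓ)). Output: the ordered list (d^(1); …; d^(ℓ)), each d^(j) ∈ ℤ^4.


Barcode: M ≅ I[1,2], I[1,4], I[3,4]^2, I[4,4]. HN layers by μ_θ (3 steps, strictly decreasing):
  μ^(1)=9; μ^(2)=-2; μ^(3)=-13

((0, 0, 0, 4); (0, 2, 3, 0); (2, 0, 0, 0))


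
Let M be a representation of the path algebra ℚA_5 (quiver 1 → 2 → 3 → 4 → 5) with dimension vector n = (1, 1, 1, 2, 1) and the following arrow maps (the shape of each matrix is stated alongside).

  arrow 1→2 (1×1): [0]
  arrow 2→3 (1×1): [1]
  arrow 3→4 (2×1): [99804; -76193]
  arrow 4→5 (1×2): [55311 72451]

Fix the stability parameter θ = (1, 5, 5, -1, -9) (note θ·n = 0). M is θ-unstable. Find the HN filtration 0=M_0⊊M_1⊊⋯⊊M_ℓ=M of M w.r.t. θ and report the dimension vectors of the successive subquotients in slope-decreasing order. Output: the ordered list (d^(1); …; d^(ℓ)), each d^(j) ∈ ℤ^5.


Interval decomposition of M: I[1,1], I[2,5], I[4,4].
HN type (ℓ=3): μ^(1)=1; μ^(2)=0; μ^(3)=-1

((1, 0, 0, 0, 0); (0, 1, 1, 1, 1); (0, 0, 0, 1, 0))


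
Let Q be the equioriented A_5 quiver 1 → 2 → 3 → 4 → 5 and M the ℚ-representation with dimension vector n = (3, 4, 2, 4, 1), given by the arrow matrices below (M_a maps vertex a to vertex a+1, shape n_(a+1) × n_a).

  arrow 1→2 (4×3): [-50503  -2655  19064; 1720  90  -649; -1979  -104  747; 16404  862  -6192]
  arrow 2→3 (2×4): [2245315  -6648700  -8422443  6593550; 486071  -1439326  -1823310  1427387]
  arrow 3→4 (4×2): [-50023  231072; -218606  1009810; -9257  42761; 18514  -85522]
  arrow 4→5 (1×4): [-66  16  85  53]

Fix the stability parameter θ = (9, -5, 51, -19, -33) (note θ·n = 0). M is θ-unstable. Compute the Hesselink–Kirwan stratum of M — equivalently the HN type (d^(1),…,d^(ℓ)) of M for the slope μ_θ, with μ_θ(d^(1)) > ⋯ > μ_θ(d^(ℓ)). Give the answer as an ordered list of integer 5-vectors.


Barcode: M ≅ I[1,2], I[1,4], I[1,5], I[2,2], I[4,4]^2. HN layers by μ_θ (5 steps, strictly decreasing):
  μ^(1)=16; μ^(2)=2; μ^(3)=3/5; μ^(4)=-5; μ^(5)=-19

((0, 0, 1, 1, 0); (2, 2, 0, 0, 0); (1, 1, 1, 1, 1); (0, 1, 0, 0, 0); (0, 0, 0, 2, 0))
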